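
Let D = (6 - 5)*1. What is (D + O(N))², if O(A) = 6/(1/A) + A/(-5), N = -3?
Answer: 6724/25 ≈ 268.96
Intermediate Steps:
O(A) = 29*A/5 (O(A) = 6*A + A*(-⅕) = 6*A - A/5 = 29*A/5)
D = 1 (D = 1*1 = 1)
(D + O(N))² = (1 + (29/5)*(-3))² = (1 - 87/5)² = (-82/5)² = 6724/25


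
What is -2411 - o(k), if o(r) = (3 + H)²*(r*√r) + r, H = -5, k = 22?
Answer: -2433 - 88*√22 ≈ -2845.8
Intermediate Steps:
o(r) = r + 4*r^(3/2) (o(r) = (3 - 5)²*(r*√r) + r = (-2)²*r^(3/2) + r = 4*r^(3/2) + r = r + 4*r^(3/2))
-2411 - o(k) = -2411 - (22 + 4*22^(3/2)) = -2411 - (22 + 4*(22*√22)) = -2411 - (22 + 88*√22) = -2411 + (-22 - 88*√22) = -2433 - 88*√22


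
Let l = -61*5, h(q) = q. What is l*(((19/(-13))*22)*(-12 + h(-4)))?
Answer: -2039840/13 ≈ -1.5691e+5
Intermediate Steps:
l = -305
l*(((19/(-13))*22)*(-12 + h(-4))) = -305*(19/(-13))*22*(-12 - 4) = -305*(19*(-1/13))*22*(-16) = -305*(-19/13*22)*(-16) = -(-127490)*(-16)/13 = -305*6688/13 = -2039840/13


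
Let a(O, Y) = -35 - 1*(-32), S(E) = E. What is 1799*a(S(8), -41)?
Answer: -5397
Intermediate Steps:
a(O, Y) = -3 (a(O, Y) = -35 + 32 = -3)
1799*a(S(8), -41) = 1799*(-3) = -5397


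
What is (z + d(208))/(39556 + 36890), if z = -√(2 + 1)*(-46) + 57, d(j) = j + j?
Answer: 473/76446 + 23*√3/38223 ≈ 0.0072296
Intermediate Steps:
d(j) = 2*j
z = 57 + 46*√3 (z = -√3*(-46) + 57 = 46*√3 + 57 = 57 + 46*√3 ≈ 136.67)
(z + d(208))/(39556 + 36890) = ((57 + 46*√3) + 2*208)/(39556 + 36890) = ((57 + 46*√3) + 416)/76446 = (473 + 46*√3)*(1/76446) = 473/76446 + 23*√3/38223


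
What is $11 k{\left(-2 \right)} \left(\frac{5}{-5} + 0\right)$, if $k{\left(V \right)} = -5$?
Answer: $55$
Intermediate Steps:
$11 k{\left(-2 \right)} \left(\frac{5}{-5} + 0\right) = 11 \left(- 5 \left(\frac{5}{-5} + 0\right)\right) = 11 \left(- 5 \left(5 \left(- \frac{1}{5}\right) + 0\right)\right) = 11 \left(- 5 \left(-1 + 0\right)\right) = 11 \left(\left(-5\right) \left(-1\right)\right) = 11 \cdot 5 = 55$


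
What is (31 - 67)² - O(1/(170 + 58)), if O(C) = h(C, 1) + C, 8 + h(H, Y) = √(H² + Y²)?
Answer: 297311/228 - √51985/228 ≈ 1303.0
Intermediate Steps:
h(H, Y) = -8 + √(H² + Y²)
O(C) = -8 + C + √(1 + C²) (O(C) = (-8 + √(C² + 1²)) + C = (-8 + √(C² + 1)) + C = (-8 + √(1 + C²)) + C = -8 + C + √(1 + C²))
(31 - 67)² - O(1/(170 + 58)) = (31 - 67)² - (-8 + 1/(170 + 58) + √(1 + (1/(170 + 58))²)) = (-36)² - (-8 + 1/228 + √(1 + (1/228)²)) = 1296 - (-8 + 1/228 + √(1 + (1/228)²)) = 1296 - (-8 + 1/228 + √(1 + 1/51984)) = 1296 - (-8 + 1/228 + √(51985/51984)) = 1296 - (-8 + 1/228 + √51985/228) = 1296 - (-1823/228 + √51985/228) = 1296 + (1823/228 - √51985/228) = 297311/228 - √51985/228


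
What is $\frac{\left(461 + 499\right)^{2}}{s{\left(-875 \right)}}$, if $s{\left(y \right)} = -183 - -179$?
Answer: $-230400$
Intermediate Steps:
$s{\left(y \right)} = -4$ ($s{\left(y \right)} = -183 + 179 = -4$)
$\frac{\left(461 + 499\right)^{2}}{s{\left(-875 \right)}} = \frac{\left(461 + 499\right)^{2}}{-4} = 960^{2} \left(- \frac{1}{4}\right) = 921600 \left(- \frac{1}{4}\right) = -230400$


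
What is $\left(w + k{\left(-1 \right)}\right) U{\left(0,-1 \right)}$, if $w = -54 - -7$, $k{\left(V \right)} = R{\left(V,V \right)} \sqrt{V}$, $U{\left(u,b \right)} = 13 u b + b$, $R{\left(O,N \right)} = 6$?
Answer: $47 - 6 i \approx 47.0 - 6.0 i$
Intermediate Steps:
$U{\left(u,b \right)} = b + 13 b u$ ($U{\left(u,b \right)} = 13 b u + b = b + 13 b u$)
$k{\left(V \right)} = 6 \sqrt{V}$
$w = -47$ ($w = -54 + 7 = -47$)
$\left(w + k{\left(-1 \right)}\right) U{\left(0,-1 \right)} = \left(-47 + 6 \sqrt{-1}\right) \left(- (1 + 13 \cdot 0)\right) = \left(-47 + 6 i\right) \left(- (1 + 0)\right) = \left(-47 + 6 i\right) \left(\left(-1\right) 1\right) = \left(-47 + 6 i\right) \left(-1\right) = 47 - 6 i$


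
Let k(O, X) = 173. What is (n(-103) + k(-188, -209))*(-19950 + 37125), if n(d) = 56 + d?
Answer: 2164050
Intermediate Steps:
(n(-103) + k(-188, -209))*(-19950 + 37125) = ((56 - 103) + 173)*(-19950 + 37125) = (-47 + 173)*17175 = 126*17175 = 2164050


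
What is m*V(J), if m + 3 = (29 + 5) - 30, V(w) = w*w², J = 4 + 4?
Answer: 512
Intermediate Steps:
J = 8
V(w) = w³
m = 1 (m = -3 + ((29 + 5) - 30) = -3 + (34 - 30) = -3 + 4 = 1)
m*V(J) = 1*8³ = 1*512 = 512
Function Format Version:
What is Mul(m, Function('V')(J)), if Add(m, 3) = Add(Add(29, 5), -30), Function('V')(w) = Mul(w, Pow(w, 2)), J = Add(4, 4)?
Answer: 512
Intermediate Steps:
J = 8
Function('V')(w) = Pow(w, 3)
m = 1 (m = Add(-3, Add(Add(29, 5), -30)) = Add(-3, Add(34, -30)) = Add(-3, 4) = 1)
Mul(m, Function('V')(J)) = Mul(1, Pow(8, 3)) = Mul(1, 512) = 512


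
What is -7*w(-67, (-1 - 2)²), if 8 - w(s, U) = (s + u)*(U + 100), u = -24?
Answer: -69489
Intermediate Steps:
w(s, U) = 8 - (-24 + s)*(100 + U) (w(s, U) = 8 - (s - 24)*(U + 100) = 8 - (-24 + s)*(100 + U))
-7*w(-67, (-1 - 2)²) = -7*(2408 - 100*(-67) + 24*(-1 - 2)² - 1*(-1 - 2)²*(-67)) = -7*(2408 + 6700 + 24*(-3)² - 1*(-3)²*(-67)) = -7*(2408 + 6700 + 24*9 - 1*9*(-67)) = -7*(2408 + 6700 + 216 + 603) = -7*9927 = -69489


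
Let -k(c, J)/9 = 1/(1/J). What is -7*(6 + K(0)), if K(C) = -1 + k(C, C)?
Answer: -35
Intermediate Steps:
k(c, J) = -9*J
K(C) = -1 - 9*C
-7*(6 + K(0)) = -7*(6 + (-1 - 9*0)) = -7*(6 + (-1 + 0)) = -7*(6 - 1) = -7*5 = -35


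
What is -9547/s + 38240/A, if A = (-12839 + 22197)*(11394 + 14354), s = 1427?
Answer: -287536627421/42979417721 ≈ -6.6901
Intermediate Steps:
A = 240949784 (A = 9358*25748 = 240949784)
-9547/s + 38240/A = -9547/1427 + 38240/240949784 = -9547*1/1427 + 38240*(1/240949784) = -9547/1427 + 4780/30118723 = -287536627421/42979417721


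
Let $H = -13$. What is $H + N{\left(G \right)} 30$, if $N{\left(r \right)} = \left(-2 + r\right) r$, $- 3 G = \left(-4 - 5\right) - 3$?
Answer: $227$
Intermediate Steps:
$G = 4$ ($G = - \frac{\left(-4 - 5\right) - 3}{3} = - \frac{-9 - 3}{3} = \left(- \frac{1}{3}\right) \left(-12\right) = 4$)
$N{\left(r \right)} = r \left(-2 + r\right)$
$H + N{\left(G \right)} 30 = -13 + 4 \left(-2 + 4\right) 30 = -13 + 4 \cdot 2 \cdot 30 = -13 + 8 \cdot 30 = -13 + 240 = 227$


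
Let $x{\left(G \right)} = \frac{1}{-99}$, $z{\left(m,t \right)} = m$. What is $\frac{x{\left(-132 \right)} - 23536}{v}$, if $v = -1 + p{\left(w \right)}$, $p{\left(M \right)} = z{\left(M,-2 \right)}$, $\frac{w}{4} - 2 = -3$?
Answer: $\frac{466013}{99} \approx 4707.2$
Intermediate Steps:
$w = -4$ ($w = 8 + 4 \left(-3\right) = 8 - 12 = -4$)
$p{\left(M \right)} = M$
$x{\left(G \right)} = - \frac{1}{99}$
$v = -5$ ($v = -1 - 4 = -5$)
$\frac{x{\left(-132 \right)} - 23536}{v} = \frac{- \frac{1}{99} - 23536}{-5} = - \frac{- \frac{1}{99} - 23536}{5} = \left(- \frac{1}{5}\right) \left(- \frac{2330065}{99}\right) = \frac{466013}{99}$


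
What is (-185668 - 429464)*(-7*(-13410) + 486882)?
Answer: -357239139264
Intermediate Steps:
(-185668 - 429464)*(-7*(-13410) + 486882) = -615132*(93870 + 486882) = -615132*580752 = -357239139264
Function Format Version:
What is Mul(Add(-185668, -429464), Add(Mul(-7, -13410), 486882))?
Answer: -357239139264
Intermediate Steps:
Mul(Add(-185668, -429464), Add(Mul(-7, -13410), 486882)) = Mul(-615132, Add(93870, 486882)) = Mul(-615132, 580752) = -357239139264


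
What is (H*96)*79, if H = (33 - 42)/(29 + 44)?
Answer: -68256/73 ≈ -935.01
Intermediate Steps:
H = -9/73 ≈ -0.12329
(H*96)*79 = -9/73*96*79 = -864/73*79 = -68256/73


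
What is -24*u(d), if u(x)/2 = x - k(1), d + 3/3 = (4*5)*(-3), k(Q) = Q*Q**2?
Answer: 2976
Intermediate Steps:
k(Q) = Q**3
d = -61 (d = -1 + (4*5)*(-3) = -1 + 20*(-3) = -1 - 60 = -61)
u(x) = -2 + 2*x (u(x) = 2*(x - 1*1**3) = 2*(x - 1*1) = 2*(x - 1) = 2*(-1 + x) = -2 + 2*x)
-24*u(d) = -24*(-2 + 2*(-61)) = -24*(-2 - 122) = -24*(-124) = 2976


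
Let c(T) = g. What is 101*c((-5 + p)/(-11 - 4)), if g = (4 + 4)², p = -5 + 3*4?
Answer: 6464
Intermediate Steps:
p = 7 (p = -5 + 12 = 7)
g = 64 (g = 8² = 64)
c(T) = 64
101*c((-5 + p)/(-11 - 4)) = 101*64 = 6464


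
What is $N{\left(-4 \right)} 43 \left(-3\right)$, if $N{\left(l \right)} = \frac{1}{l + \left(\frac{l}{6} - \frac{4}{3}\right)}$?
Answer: $\frac{43}{2} \approx 21.5$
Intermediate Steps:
$N{\left(l \right)} = \frac{1}{- \frac{4}{3} + \frac{7 l}{6}}$ ($N{\left(l \right)} = \frac{1}{l + \left(l \frac{1}{6} - \frac{4}{3}\right)} = \frac{1}{l + \left(\frac{l}{6} - \frac{4}{3}\right)} = \frac{1}{l + \left(- \frac{4}{3} + \frac{l}{6}\right)} = \frac{1}{- \frac{4}{3} + \frac{7 l}{6}}$)
$N{\left(-4 \right)} 43 \left(-3\right) = \frac{6}{-8 + 7 \left(-4\right)} 43 \left(-3\right) = \frac{6}{-8 - 28} \cdot 43 \left(-3\right) = \frac{6}{-36} \cdot 43 \left(-3\right) = 6 \left(- \frac{1}{36}\right) 43 \left(-3\right) = \left(- \frac{1}{6}\right) 43 \left(-3\right) = \left(- \frac{43}{6}\right) \left(-3\right) = \frac{43}{2}$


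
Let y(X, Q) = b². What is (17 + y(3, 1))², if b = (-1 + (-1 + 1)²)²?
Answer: 324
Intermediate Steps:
b = 1 (b = (-1 + 0²)² = (-1 + 0)² = (-1)² = 1)
y(X, Q) = 1 (y(X, Q) = 1² = 1)
(17 + y(3, 1))² = (17 + 1)² = 18² = 324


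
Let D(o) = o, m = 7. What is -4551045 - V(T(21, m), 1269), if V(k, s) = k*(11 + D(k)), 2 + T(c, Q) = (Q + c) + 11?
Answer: -4552821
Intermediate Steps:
T(c, Q) = 9 + Q + c (T(c, Q) = -2 + ((Q + c) + 11) = -2 + (11 + Q + c) = 9 + Q + c)
V(k, s) = k*(11 + k)
-4551045 - V(T(21, m), 1269) = -4551045 - (9 + 7 + 21)*(11 + (9 + 7 + 21)) = -4551045 - 37*(11 + 37) = -4551045 - 37*48 = -4551045 - 1*1776 = -4551045 - 1776 = -4552821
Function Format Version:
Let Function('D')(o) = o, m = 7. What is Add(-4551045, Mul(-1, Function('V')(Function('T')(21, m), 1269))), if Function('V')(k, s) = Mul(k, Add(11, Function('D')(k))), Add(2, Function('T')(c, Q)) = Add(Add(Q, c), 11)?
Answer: -4552821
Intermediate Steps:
Function('T')(c, Q) = Add(9, Q, c) (Function('T')(c, Q) = Add(-2, Add(Add(Q, c), 11)) = Add(-2, Add(11, Q, c)) = Add(9, Q, c))
Function('V')(k, s) = Mul(k, Add(11, k))
Add(-4551045, Mul(-1, Function('V')(Function('T')(21, m), 1269))) = Add(-4551045, Mul(-1, Mul(Add(9, 7, 21), Add(11, Add(9, 7, 21))))) = Add(-4551045, Mul(-1, Mul(37, Add(11, 37)))) = Add(-4551045, Mul(-1, Mul(37, 48))) = Add(-4551045, Mul(-1, 1776)) = Add(-4551045, -1776) = -4552821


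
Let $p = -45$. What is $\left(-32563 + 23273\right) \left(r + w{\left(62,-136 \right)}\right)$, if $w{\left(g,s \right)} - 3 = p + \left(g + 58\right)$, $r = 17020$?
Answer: $-158840420$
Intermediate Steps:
$w{\left(g,s \right)} = 16 + g$ ($w{\left(g,s \right)} = 3 + \left(-45 + \left(g + 58\right)\right) = 3 + \left(-45 + \left(58 + g\right)\right) = 3 + \left(13 + g\right) = 16 + g$)
$\left(-32563 + 23273\right) \left(r + w{\left(62,-136 \right)}\right) = \left(-32563 + 23273\right) \left(17020 + \left(16 + 62\right)\right) = - 9290 \left(17020 + 78\right) = \left(-9290\right) 17098 = -158840420$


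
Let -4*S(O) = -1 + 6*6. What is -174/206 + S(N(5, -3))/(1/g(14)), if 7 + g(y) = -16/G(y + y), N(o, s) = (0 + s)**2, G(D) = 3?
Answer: 132341/1236 ≈ 107.07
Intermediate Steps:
N(o, s) = s**2
g(y) = -37/3 (g(y) = -7 - 16/3 = -37/3)
S(O) = -35/4 (S(O) = -(-1 + 6*6)/4 = -(-1 + 36)/4 = -1/4*35 = -35/4)
-174/206 + S(N(5, -3))/(1/g(14)) = -174/206 - 35/(4*(1/(-37/3))) = -174*1/206 - 35/(4*(-3/37)) = -87/103 - 35/4*(-37/3) = -87/103 + 1295/12 = 132341/1236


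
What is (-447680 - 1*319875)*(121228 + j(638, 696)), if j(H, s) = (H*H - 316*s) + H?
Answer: -237154538570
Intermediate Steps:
j(H, s) = H + H² - 316*s (j(H, s) = (H² - 316*s) + H = H + H² - 316*s)
(-447680 - 1*319875)*(121228 + j(638, 696)) = (-447680 - 1*319875)*(121228 + (638 + 638² - 316*696)) = (-447680 - 319875)*(121228 + (638 + 407044 - 219936)) = -767555*(121228 + 187746) = -767555*308974 = -237154538570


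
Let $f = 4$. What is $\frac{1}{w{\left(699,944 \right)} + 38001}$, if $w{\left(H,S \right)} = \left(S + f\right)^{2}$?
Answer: $\frac{1}{936705} \approx 1.0676 \cdot 10^{-6}$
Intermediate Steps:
$w{\left(H,S \right)} = \left(4 + S\right)^{2}$ ($w{\left(H,S \right)} = \left(S + 4\right)^{2} = \left(4 + S\right)^{2}$)
$\frac{1}{w{\left(699,944 \right)} + 38001} = \frac{1}{\left(4 + 944\right)^{2} + 38001} = \frac{1}{948^{2} + 38001} = \frac{1}{898704 + 38001} = \frac{1}{936705}$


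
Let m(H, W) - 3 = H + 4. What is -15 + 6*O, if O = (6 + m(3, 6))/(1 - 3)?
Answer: -63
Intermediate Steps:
m(H, W) = 7 + H (m(H, W) = 3 + (H + 4) = 3 + (4 + H) = 7 + H)
O = -8 (O = (6 + (7 + 3))/(1 - 3) = (6 + 10)/(-2) = 16*(-½) = -8)
-15 + 6*O = -15 + 6*(-8) = -15 - 48 = -63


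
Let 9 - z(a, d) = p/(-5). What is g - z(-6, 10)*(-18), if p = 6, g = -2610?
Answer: -12132/5 ≈ -2426.4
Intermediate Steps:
z(a, d) = 51/5 (z(a, d) = 9 - 6/(-5) = 9 - 6*(-1)/5 = 9 - 1*(-6/5) = 9 + 6/5 = 51/5)
g - z(-6, 10)*(-18) = -2610 - 51*(-18)/5 = -2610 - 1*(-918/5) = -2610 + 918/5 = -12132/5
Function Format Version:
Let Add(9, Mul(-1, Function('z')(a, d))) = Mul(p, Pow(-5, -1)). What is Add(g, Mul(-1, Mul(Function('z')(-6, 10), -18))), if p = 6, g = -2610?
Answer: Rational(-12132, 5) ≈ -2426.4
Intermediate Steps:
Function('z')(a, d) = Rational(51, 5) (Function('z')(a, d) = Add(9, Mul(-1, Mul(6, Pow(-5, -1)))) = Add(9, Mul(-1, Mul(6, Rational(-1, 5)))) = Add(9, Mul(-1, Rational(-6, 5))) = Add(9, Rational(6, 5)) = Rational(51, 5))
Add(g, Mul(-1, Mul(Function('z')(-6, 10), -18))) = Add(-2610, Mul(-1, Mul(Rational(51, 5), -18))) = Add(-2610, Mul(-1, Rational(-918, 5))) = Add(-2610, Rational(918, 5)) = Rational(-12132, 5)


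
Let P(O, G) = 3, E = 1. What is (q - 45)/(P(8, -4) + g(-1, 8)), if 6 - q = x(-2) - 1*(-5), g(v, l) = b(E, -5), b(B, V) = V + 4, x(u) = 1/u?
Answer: -87/4 ≈ -21.750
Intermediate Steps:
b(B, V) = 4 + V
g(v, l) = -1 (g(v, l) = 4 - 5 = -1)
q = 3/2 (q = 6 - (1/(-2) - 1*(-5)) = 6 - (-1/2 + 5) = 6 - 1*9/2 = 6 - 9/2 = 3/2 ≈ 1.5000)
(q - 45)/(P(8, -4) + g(-1, 8)) = (3/2 - 45)/(3 - 1) = -87/2/2 = (1/2)*(-87/2) = -87/4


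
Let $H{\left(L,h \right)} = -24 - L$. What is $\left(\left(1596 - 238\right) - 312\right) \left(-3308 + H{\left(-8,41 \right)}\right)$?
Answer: $-3476904$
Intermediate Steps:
$\left(\left(1596 - 238\right) - 312\right) \left(-3308 + H{\left(-8,41 \right)}\right) = \left(\left(1596 - 238\right) - 312\right) \left(-3308 - 16\right) = \left(\left(1596 - 238\right) - 312\right) \left(-3308 + \left(-24 + 8\right)\right) = \left(1358 - 312\right) \left(-3308 - 16\right) = 1046 \left(-3324\right) = -3476904$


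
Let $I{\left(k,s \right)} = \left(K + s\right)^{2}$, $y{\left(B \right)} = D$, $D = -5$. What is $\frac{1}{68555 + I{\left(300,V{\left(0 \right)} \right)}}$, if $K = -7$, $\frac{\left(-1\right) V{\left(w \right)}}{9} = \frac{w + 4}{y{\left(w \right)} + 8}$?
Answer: $\frac{1}{68916} \approx 1.451 \cdot 10^{-5}$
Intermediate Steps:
$y{\left(B \right)} = -5$
$V{\left(w \right)} = -12 - 3 w$ ($V{\left(w \right)} = - 9 \frac{w + 4}{-5 + 8} = - 9 \frac{4 + w}{3} = - 9 \left(4 + w\right) \frac{1}{3} = - 9 \left(\frac{4}{3} + \frac{w}{3}\right) = -12 - 3 w$)
$I{\left(k,s \right)} = \left(-7 + s\right)^{2}$
$\frac{1}{68555 + I{\left(300,V{\left(0 \right)} \right)}} = \frac{1}{68555 + \left(-7 - 12\right)^{2}} = \frac{1}{68555 + \left(-19\right)^{2}} = \frac{1}{68555 + 361} = \frac{1}{68916}$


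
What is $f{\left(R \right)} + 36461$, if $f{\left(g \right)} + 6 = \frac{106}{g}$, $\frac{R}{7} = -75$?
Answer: $\frac{19138769}{525} \approx 36455.0$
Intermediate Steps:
$R = -525$ ($R = 7 \left(-75\right) = -525$)
$f{\left(g \right)} = -6 + \frac{106}{g}$
$f{\left(R \right)} + 36461 = \left(-6 + \frac{106}{-525}\right) + 36461 = \left(-6 + 106 \left(- \frac{1}{525}\right)\right) + 36461 = \left(-6 - \frac{106}{525}\right) + 36461 = - \frac{3256}{525} + 36461 = \frac{19138769}{525}$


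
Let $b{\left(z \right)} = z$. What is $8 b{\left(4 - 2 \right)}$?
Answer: $16$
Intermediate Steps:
$8 b{\left(4 - 2 \right)} = 8 \left(4 - 2\right) = 8 \cdot 2 = 16$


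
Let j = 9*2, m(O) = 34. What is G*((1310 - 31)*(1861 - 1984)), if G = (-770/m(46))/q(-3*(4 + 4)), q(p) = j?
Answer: 20189015/102 ≈ 1.9793e+5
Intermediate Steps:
j = 18
q(p) = 18
G = -385/306 (G = -770/34/18 = -770*1/34*(1/18) = -385/17*1/18 = -385/306 ≈ -1.2582)
G*((1310 - 31)*(1861 - 1984)) = -385*(1310 - 31)*(1861 - 1984)/306 = -492415*(-123)/306 = -385/306*(-157317) = 20189015/102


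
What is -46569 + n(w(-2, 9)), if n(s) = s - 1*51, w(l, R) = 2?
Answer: -46618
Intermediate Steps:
n(s) = -51 + s (n(s) = s - 51 = -51 + s)
-46569 + n(w(-2, 9)) = -46569 + (-51 + 2) = -46569 - 49 = -46618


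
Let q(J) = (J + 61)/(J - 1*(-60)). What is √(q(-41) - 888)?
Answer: 2*I*√80047/19 ≈ 29.782*I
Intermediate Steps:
q(J) = (61 + J)/(60 + J) (q(J) = (61 + J)/(J + 60) = (61 + J)/(60 + J))
√(q(-41) - 888) = √((61 - 41)/(60 - 41) - 888) = √(20/19 - 888) = √(-16852/19) = 2*I*√80047/19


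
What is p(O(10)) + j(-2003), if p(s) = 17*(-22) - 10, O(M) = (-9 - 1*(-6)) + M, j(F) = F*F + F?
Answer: 4009622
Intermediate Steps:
j(F) = F + F² (j(F) = F² + F = F + F²)
O(M) = -3 + M (O(M) = (-9 + 6) + M = -3 + M)
p(s) = -384 (p(s) = -374 - 10 = -384)
p(O(10)) + j(-2003) = -384 - 2003*(1 - 2003) = -384 - 2003*(-2002) = -384 + 4010006 = 4009622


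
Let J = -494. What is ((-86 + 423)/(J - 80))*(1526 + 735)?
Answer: -108851/82 ≈ -1327.5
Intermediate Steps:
((-86 + 423)/(J - 80))*(1526 + 735) = ((-86 + 423)/(-494 - 80))*(1526 + 735) = (337/(-574))*2261 = (337*(-1/574))*2261 = -337/574*2261 = -108851/82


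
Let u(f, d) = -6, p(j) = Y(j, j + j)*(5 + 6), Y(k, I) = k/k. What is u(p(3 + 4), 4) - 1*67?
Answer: -73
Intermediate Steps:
Y(k, I) = 1
p(j) = 11 (p(j) = 1*(5 + 6) = 1*11 = 11)
u(p(3 + 4), 4) - 1*67 = -6 - 1*67 = -6 - 67 = -73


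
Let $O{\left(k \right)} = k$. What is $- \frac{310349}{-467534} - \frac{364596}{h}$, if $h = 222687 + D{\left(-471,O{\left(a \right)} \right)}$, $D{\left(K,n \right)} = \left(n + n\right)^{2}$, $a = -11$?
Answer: $- \frac{101200129585}{104340030314} \approx -0.96991$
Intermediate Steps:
$D{\left(K,n \right)} = 4 n^{2}$ ($D{\left(K,n \right)} = \left(2 n\right)^{2} = 4 n^{2}$)
$h = 223171$ ($h = 222687 + 4 \left(-11\right)^{2} = 222687 + 4 \cdot 121 = 222687 + 484 = 223171$)
$- \frac{310349}{-467534} - \frac{364596}{h} = - \frac{310349}{-467534} - \frac{364596}{223171} = \left(-310349\right) \left(- \frac{1}{467534}\right) - \frac{364596}{223171} = \frac{310349}{467534} - \frac{364596}{223171} = - \frac{101200129585}{104340030314}$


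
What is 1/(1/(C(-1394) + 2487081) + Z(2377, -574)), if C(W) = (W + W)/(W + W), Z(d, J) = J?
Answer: -2487082/1427585067 ≈ -0.0017422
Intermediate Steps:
C(W) = 1 (C(W) = (2*W)/((2*W)) = (2*W)*(1/(2*W)) = 1)
1/(1/(C(-1394) + 2487081) + Z(2377, -574)) = 1/(1/(1 + 2487081) - 574) = 1/(1/2487082 - 574) = 1/(-1427585067/2487082) = -2487082/1427585067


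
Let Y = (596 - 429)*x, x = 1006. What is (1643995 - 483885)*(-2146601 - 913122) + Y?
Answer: -3549615081528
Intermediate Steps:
Y = 168002 (Y = (596 - 429)*1006 = 167*1006 = 168002)
(1643995 - 483885)*(-2146601 - 913122) + Y = (1643995 - 483885)*(-2146601 - 913122) + 168002 = 1160110*(-3059723) + 168002 = -3549615249530 + 168002 = -3549615081528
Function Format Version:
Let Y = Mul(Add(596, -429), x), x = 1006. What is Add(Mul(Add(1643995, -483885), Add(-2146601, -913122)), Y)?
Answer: -3549615081528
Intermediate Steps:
Y = 168002 (Y = Mul(Add(596, -429), 1006) = Mul(167, 1006) = 168002)
Add(Mul(Add(1643995, -483885), Add(-2146601, -913122)), Y) = Add(Mul(Add(1643995, -483885), Add(-2146601, -913122)), 168002) = Add(Mul(1160110, -3059723), 168002) = Add(-3549615249530, 168002) = -3549615081528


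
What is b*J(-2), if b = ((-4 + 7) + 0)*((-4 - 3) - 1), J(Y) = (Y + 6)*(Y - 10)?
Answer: 1152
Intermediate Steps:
J(Y) = (-10 + Y)*(6 + Y) (J(Y) = (6 + Y)*(-10 + Y) = (-10 + Y)*(6 + Y))
b = -24 (b = (3 + 0)*(-7 - 1) = 3*(-8) = -24)
b*J(-2) = -24*(-60 + (-2)² - 4*(-2)) = -24*(-60 + 4 + 8) = -24*(-48) = 1152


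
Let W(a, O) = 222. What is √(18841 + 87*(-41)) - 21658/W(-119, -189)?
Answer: -10829/111 + √15274 ≈ 26.029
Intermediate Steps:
√(18841 + 87*(-41)) - 21658/W(-119, -189) = √(18841 + 87*(-41)) - 21658/222 = √(18841 - 3567) - 21658*1/222 = √15274 - 10829/111 = -10829/111 + √15274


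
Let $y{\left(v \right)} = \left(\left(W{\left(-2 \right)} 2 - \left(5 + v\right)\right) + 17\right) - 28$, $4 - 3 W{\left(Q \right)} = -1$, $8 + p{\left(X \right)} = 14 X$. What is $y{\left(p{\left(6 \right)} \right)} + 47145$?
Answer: $\frac{141169}{3} \approx 47056.0$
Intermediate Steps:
$p{\left(X \right)} = -8 + 14 X$
$W{\left(Q \right)} = \frac{5}{3}$ ($W{\left(Q \right)} = \frac{4}{3} - - \frac{1}{3} = \frac{4}{3} + \frac{1}{3} = \frac{5}{3}$)
$y{\left(v \right)} = - \frac{38}{3} - v$ ($y{\left(v \right)} = \left(\left(\frac{5}{3} \cdot 2 - \left(5 + v\right)\right) + 17\right) - 28 = \left(\left(\frac{10}{3} - \left(5 + v\right)\right) + 17\right) - 28 = \left(\left(- \frac{5}{3} - v\right) + 17\right) - 28 = \left(\frac{46}{3} - v\right) - 28 = - \frac{38}{3} - v$)
$y{\left(p{\left(6 \right)} \right)} + 47145 = \left(- \frac{38}{3} - \left(-8 + 14 \cdot 6\right)\right) + 47145 = \left(- \frac{38}{3} - \left(-8 + 84\right)\right) + 47145 = \left(- \frac{38}{3} - 76\right) + 47145 = - \frac{266}{3} + 47145 = \frac{141169}{3}$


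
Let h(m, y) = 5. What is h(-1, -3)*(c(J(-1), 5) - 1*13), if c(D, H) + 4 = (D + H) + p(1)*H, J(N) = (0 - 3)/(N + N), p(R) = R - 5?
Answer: -305/2 ≈ -152.50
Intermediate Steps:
p(R) = -5 + R
J(N) = -3/(2*N) (J(N) = -3*1/(2*N) = -3/(2*N))
c(D, H) = -4 + D - 3*H (c(D, H) = -4 + ((D + H) + (-5 + 1)*H) = -4 + ((D + H) - 4*H) = -4 + (D - 3*H) = -4 + D - 3*H)
h(-1, -3)*(c(J(-1), 5) - 1*13) = 5*((-4 - 3/2/(-1) - 3*5) - 1*13) = 5*((-4 - 3/2*(-1) - 15) - 13) = 5*((-4 + 3/2 - 15) - 13) = 5*(-35/2 - 13) = 5*(-61/2) = -305/2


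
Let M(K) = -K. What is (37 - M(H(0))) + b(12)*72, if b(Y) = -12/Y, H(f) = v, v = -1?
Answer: -36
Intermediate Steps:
H(f) = -1
(37 - M(H(0))) + b(12)*72 = (37 - (-1)*(-1)) - 12/12*72 = (37 - 1*1) - 12*1/12*72 = (37 - 1) - 1*72 = 36 - 72 = -36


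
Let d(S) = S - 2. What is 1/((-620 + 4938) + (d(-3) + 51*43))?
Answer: 1/6506 ≈ 0.00015370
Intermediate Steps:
d(S) = -2 + S
1/((-620 + 4938) + (d(-3) + 51*43)) = 1/((-620 + 4938) + ((-2 - 3) + 51*43)) = 1/(4318 + (-5 + 2193)) = 1/(4318 + 2188) = 1/6506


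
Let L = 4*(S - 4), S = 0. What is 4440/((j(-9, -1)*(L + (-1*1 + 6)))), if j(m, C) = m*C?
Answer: -1480/33 ≈ -44.849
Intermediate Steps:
j(m, C) = C*m
L = -16 (L = 4*(0 - 4) = 4*(-4) = -16)
4440/((j(-9, -1)*(L + (-1*1 + 6)))) = 4440/(((-1*(-9))*(-16 + (-1*1 + 6)))) = 4440/((9*(-16 + (-1 + 6)))) = 4440/((9*(-16 + 5))) = 4440/((9*(-11))) = 4440/(-99) = 4440*(-1/99) = -1480/33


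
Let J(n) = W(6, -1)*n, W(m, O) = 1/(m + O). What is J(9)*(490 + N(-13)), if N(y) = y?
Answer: 4293/5 ≈ 858.60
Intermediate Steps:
W(m, O) = 1/(O + m)
J(n) = n/5 (J(n) = n/(-1 + 6) = n/5)
J(9)*(490 + N(-13)) = ((1/5)*9)*(490 - 13) = (9/5)*477 = 4293/5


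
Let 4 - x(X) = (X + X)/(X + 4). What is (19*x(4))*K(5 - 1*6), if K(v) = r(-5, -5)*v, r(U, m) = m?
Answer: 285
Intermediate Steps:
x(X) = 4 - 2*X/(4 + X) (x(X) = 4 - (X + X)/(X + 4) = 4 - 2*X/(4 + X))
K(v) = -5*v
(19*x(4))*K(5 - 1*6) = (19*(2*(8 + 4)/(4 + 4)))*(-5*(5 - 1*6)) = (19*(2*12/8))*(-5*(5 - 6)) = (19*(2*(⅛)*12))*(-5*(-1)) = (19*3)*5 = 57*5 = 285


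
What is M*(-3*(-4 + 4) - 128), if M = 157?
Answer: -20096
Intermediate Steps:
M*(-3*(-4 + 4) - 128) = 157*(-3*(-4 + 4) - 128) = 157*(-3*0 - 128) = 157*(0 - 128) = 157*(-128) = -20096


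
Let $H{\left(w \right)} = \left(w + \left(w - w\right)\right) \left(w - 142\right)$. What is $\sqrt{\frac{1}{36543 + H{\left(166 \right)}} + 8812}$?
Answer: $\frac{5 \sqrt{64325161371}}{13509} \approx 93.872$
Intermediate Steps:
$H{\left(w \right)} = w \left(-142 + w\right)$ ($H{\left(w \right)} = \left(w + 0\right) \left(-142 + w\right) = w \left(-142 + w\right)$)
$\sqrt{\frac{1}{36543 + H{\left(166 \right)}} + 8812} = \sqrt{\frac{1}{36543 + 166 \left(-142 + 166\right)} + 8812} = \sqrt{\frac{1}{36543 + 166 \cdot 24} + 8812} = \sqrt{\frac{1}{36543 + 3984} + 8812} = \sqrt{\frac{1}{40527} + 8812} = \sqrt{\frac{357123925}{40527}} = \frac{5 \sqrt{64325161371}}{13509}$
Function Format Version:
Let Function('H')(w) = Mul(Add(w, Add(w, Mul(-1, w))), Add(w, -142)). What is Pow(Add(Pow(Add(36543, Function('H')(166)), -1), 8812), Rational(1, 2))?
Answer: Mul(Rational(5, 13509), Pow(64325161371, Rational(1, 2))) ≈ 93.872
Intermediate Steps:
Function('H')(w) = Mul(w, Add(-142, w)) (Function('H')(w) = Mul(Add(w, 0), Add(-142, w)) = Mul(w, Add(-142, w)))
Pow(Add(Pow(Add(36543, Function('H')(166)), -1), 8812), Rational(1, 2)) = Pow(Add(Pow(Add(36543, Mul(166, Add(-142, 166))), -1), 8812), Rational(1, 2)) = Pow(Add(Pow(Add(36543, Mul(166, 24)), -1), 8812), Rational(1, 2)) = Pow(Add(Pow(Add(36543, 3984), -1), 8812), Rational(1, 2)) = Pow(Add(Pow(40527, -1), 8812), Rational(1, 2)) = Pow(Add(Rational(1, 40527), 8812), Rational(1, 2)) = Pow(Rational(357123925, 40527), Rational(1, 2)) = Mul(Rational(5, 13509), Pow(64325161371, Rational(1, 2)))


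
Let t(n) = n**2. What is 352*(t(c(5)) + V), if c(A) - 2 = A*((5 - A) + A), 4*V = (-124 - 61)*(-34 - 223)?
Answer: 4440568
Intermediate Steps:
V = 47545/4 (V = ((-124 - 61)*(-34 - 223))/4 = (-185*(-257))/4 = (1/4)*47545 = 47545/4 ≈ 11886.)
c(A) = 2 + 5*A (c(A) = 2 + A*((5 - A) + A) = 2 + A*5 = 2 + 5*A)
352*(t(c(5)) + V) = 352*((2 + 5*5)**2 + 47545/4) = 352*((2 + 25)**2 + 47545/4) = 352*(27**2 + 47545/4) = 352*(729 + 47545/4) = 352*(50461/4) = 4440568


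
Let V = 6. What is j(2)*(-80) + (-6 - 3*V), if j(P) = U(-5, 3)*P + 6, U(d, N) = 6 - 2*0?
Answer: -1464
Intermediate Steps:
U(d, N) = 6 (U(d, N) = 6 + 0 = 6)
j(P) = 6 + 6*P (j(P) = 6*P + 6 = 6 + 6*P)
j(2)*(-80) + (-6 - 3*V) = (6 + 6*2)*(-80) + (-6 - 3*6) = (6 + 12)*(-80) + (-6 - 18) = 18*(-80) - 24 = -1440 - 24 = -1464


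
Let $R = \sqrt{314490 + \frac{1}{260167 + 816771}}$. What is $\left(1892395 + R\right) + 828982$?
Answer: $2721377 + \frac{\sqrt{364744072909456498}}{1076938} \approx 2.7219 \cdot 10^{6}$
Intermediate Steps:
$R = \frac{\sqrt{364744072909456498}}{1076938}$ ($R = \sqrt{314490 + \frac{1}{1076938}} = \sqrt{\frac{338686231621}{1076938}} = \frac{\sqrt{364744072909456498}}{1076938} \approx 560.79$)
$\left(1892395 + R\right) + 828982 = \left(1892395 + \frac{\sqrt{364744072909456498}}{1076938}\right) + 828982 = 2721377 + \frac{\sqrt{364744072909456498}}{1076938}$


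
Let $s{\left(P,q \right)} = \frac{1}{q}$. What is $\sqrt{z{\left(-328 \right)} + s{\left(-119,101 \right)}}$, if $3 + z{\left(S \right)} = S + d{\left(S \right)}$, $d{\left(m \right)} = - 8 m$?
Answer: $\frac{11 \sqrt{193314}}{101} \approx 47.885$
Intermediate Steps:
$z{\left(S \right)} = -3 - 7 S$ ($z{\left(S \right)} = -3 + \left(S - 8 S\right) = -3 - 7 S$)
$\sqrt{z{\left(-328 \right)} + s{\left(-119,101 \right)}} = \sqrt{\left(-3 - -2296\right) + \frac{1}{101}} = \sqrt{\left(-3 + 2296\right) + \frac{1}{101}} = \sqrt{2293 + \frac{1}{101}} = \sqrt{\frac{231594}{101}} = \frac{11 \sqrt{193314}}{101}$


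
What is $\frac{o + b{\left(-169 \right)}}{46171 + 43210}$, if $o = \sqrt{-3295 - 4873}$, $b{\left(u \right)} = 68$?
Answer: $\frac{68}{89381} + \frac{2 i \sqrt{2042}}{89381} \approx 0.00076079 + 0.0010111 i$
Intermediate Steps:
$o = 2 i \sqrt{2042}$ ($o = \sqrt{-8168} = 2 i \sqrt{2042} \approx 90.377 i$)
$\frac{o + b{\left(-169 \right)}}{46171 + 43210} = \frac{2 i \sqrt{2042} + 68}{46171 + 43210} = \frac{68 + 2 i \sqrt{2042}}{89381} = \left(68 + 2 i \sqrt{2042}\right) \frac{1}{89381} = \frac{68}{89381} + \frac{2 i \sqrt{2042}}{89381}$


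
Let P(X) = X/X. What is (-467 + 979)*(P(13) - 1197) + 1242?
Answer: -611110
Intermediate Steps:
P(X) = 1
(-467 + 979)*(P(13) - 1197) + 1242 = (-467 + 979)*(1 - 1197) + 1242 = 512*(-1196) + 1242 = -612352 + 1242 = -611110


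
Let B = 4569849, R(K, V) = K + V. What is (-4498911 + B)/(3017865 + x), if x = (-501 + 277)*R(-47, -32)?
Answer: 70938/3035561 ≈ 0.023369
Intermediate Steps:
x = 17696 (x = (-501 + 277)*(-47 - 32) = -224*(-79) = 17696)
(-4498911 + B)/(3017865 + x) = (-4498911 + 4569849)/(3017865 + 17696) = 70938/3035561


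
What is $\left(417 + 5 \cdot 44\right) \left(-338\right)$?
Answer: $-215306$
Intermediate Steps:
$\left(417 + 5 \cdot 44\right) \left(-338\right) = \left(417 + 220\right) \left(-338\right) = 637 \left(-338\right) = -215306$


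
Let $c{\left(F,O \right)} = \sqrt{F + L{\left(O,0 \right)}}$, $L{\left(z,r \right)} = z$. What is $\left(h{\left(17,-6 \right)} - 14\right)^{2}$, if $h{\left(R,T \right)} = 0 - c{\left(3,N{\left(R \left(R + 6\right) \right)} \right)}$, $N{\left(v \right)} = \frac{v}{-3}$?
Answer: $\frac{\left(42 + i \sqrt{1146}\right)^{2}}{9} \approx 68.667 + 315.96 i$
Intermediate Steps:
$N{\left(v \right)} = - \frac{v}{3}$ ($N{\left(v \right)} = v \left(- \frac{1}{3}\right) = - \frac{v}{3}$)
$c{\left(F,O \right)} = \sqrt{F + O}$
$h{\left(R,T \right)} = - \sqrt{3 - \frac{R \left(6 + R\right)}{3}}$ ($h{\left(R,T \right)} = 0 - \sqrt{3 - \frac{R \left(R + 6\right)}{3}} = 0 - \sqrt{3 - \frac{R \left(6 + R\right)}{3}} = - \sqrt{3 - \frac{R \left(6 + R\right)}{3}}$)
$\left(h{\left(17,-6 \right)} - 14\right)^{2} = \left(- \frac{\sqrt{3} \sqrt{9 - 17 \left(6 + 17\right)}}{3} - 14\right)^{2} = \left(- \frac{\sqrt{3} \sqrt{9 - 17 \cdot 23}}{3} - 14\right)^{2} = \left(- \frac{\sqrt{3} \sqrt{9 - 391}}{3} - 14\right)^{2} = \left(- \frac{\sqrt{3} \sqrt{-382}}{3} - 14\right)^{2} = \left(- \frac{\sqrt{3} i \sqrt{382}}{3} - 14\right)^{2} = \left(- \frac{i \sqrt{1146}}{3} - 14\right)^{2} = \left(-14 - \frac{i \sqrt{1146}}{3}\right)^{2}$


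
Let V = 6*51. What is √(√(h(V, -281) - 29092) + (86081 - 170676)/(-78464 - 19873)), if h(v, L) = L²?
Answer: √(8318818515 + 29010496707*√5541)/98337 ≈ 14.972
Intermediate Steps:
V = 306
√(√(h(V, -281) - 29092) + (86081 - 170676)/(-78464 - 19873)) = √(√((-281)² - 29092) + (86081 - 170676)/(-78464 - 19873)) = √(√(78961 - 29092) - 84595/(-98337)) = √(√49869 - 84595*(-1/98337)) = √(3*√5541 + 84595/98337) = √(84595/98337 + 3*√5541)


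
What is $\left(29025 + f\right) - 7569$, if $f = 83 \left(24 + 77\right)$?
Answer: $29839$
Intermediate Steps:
$f = 8383$ ($f = 83 \cdot 101 = 8383$)
$\left(29025 + f\right) - 7569 = \left(29025 + 8383\right) - 7569 = 37408 - 7569 = 29839$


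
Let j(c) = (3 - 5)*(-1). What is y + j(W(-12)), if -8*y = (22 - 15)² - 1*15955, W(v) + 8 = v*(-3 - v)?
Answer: 7961/4 ≈ 1990.3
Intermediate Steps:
W(v) = -8 + v*(-3 - v)
j(c) = 2 (j(c) = -2*(-1) = 2)
y = 7953/4 (y = -((22 - 15)² - 1*15955)/8 = -(7² - 15955)/8 = -(49 - 15955)/8 = -⅛*(-15906) = 7953/4 ≈ 1988.3)
y + j(W(-12)) = 7953/4 + 2 = 7961/4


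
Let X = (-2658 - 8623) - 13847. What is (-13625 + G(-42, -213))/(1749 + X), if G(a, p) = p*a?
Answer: 4679/23379 ≈ 0.20014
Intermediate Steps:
X = -25128 (X = -11281 - 13847 = -25128)
G(a, p) = a*p
(-13625 + G(-42, -213))/(1749 + X) = (-13625 - 42*(-213))/(1749 - 25128) = (-13625 + 8946)/(-23379) = -4679*(-1/23379) = 4679/23379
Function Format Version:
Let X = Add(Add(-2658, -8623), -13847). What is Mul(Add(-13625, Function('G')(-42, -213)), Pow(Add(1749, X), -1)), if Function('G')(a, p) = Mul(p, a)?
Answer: Rational(4679, 23379) ≈ 0.20014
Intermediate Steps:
X = -25128 (X = Add(-11281, -13847) = -25128)
Function('G')(a, p) = Mul(a, p)
Mul(Add(-13625, Function('G')(-42, -213)), Pow(Add(1749, X), -1)) = Mul(Add(-13625, Mul(-42, -213)), Pow(Add(1749, -25128), -1)) = Mul(Add(-13625, 8946), Pow(-23379, -1)) = Mul(-4679, Rational(-1, 23379)) = Rational(4679, 23379)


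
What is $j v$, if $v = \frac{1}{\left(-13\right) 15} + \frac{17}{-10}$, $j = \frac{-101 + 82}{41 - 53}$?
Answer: $- \frac{2527}{936} \approx -2.6998$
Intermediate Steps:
$j = \frac{19}{12}$ ($j = - \frac{19}{-12} = \left(-19\right) \left(- \frac{1}{12}\right) = \frac{19}{12} \approx 1.5833$)
$v = - \frac{133}{78}$ ($v = \left(- \frac{1}{13}\right) \frac{1}{15} + 17 \left(- \frac{1}{10}\right) = - \frac{1}{195} - \frac{17}{10} = - \frac{133}{78} \approx -1.7051$)
$j v = \frac{19}{12} \left(- \frac{133}{78}\right) = - \frac{2527}{936}$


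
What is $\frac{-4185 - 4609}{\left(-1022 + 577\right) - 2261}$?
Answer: $\frac{4397}{1353} \approx 3.2498$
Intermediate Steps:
$\frac{-4185 - 4609}{\left(-1022 + 577\right) - 2261} = - \frac{8794}{-445 - 2261} = - \frac{8794}{-2706} = \left(-8794\right) \left(- \frac{1}{2706}\right) = \frac{4397}{1353}$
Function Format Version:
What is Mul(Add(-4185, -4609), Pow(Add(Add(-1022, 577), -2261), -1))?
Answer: Rational(4397, 1353) ≈ 3.2498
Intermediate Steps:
Mul(Add(-4185, -4609), Pow(Add(Add(-1022, 577), -2261), -1)) = Mul(-8794, Pow(Add(-445, -2261), -1)) = Mul(-8794, Pow(-2706, -1)) = Mul(-8794, Rational(-1, 2706)) = Rational(4397, 1353)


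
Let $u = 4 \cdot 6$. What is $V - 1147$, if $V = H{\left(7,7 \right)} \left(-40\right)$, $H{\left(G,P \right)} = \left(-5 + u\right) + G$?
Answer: $-2187$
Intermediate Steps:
$u = 24$
$H{\left(G,P \right)} = 19 + G$ ($H{\left(G,P \right)} = \left(-5 + 24\right) + G = 19 + G$)
$V = -1040$ ($V = \left(19 + 7\right) \left(-40\right) = 26 \left(-40\right) = -1040$)
$V - 1147 = -1040 - 1147 = -2187$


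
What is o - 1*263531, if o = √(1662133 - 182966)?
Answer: -263531 + √1479167 ≈ -2.6232e+5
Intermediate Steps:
o = √1479167 ≈ 1216.2
o - 1*263531 = √1479167 - 1*263531 = √1479167 - 263531 = -263531 + √1479167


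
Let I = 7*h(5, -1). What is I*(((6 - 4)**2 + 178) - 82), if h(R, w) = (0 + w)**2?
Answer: 700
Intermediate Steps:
h(R, w) = w**2
I = 7 (I = 7*(-1)**2 = 7*1 = 7)
I*(((6 - 4)**2 + 178) - 82) = 7*(((6 - 4)**2 + 178) - 82) = 7*((2**2 + 178) - 82) = 7*((4 + 178) - 82) = 7*(182 - 82) = 7*100 = 700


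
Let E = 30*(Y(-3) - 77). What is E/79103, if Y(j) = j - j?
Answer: -2310/79103 ≈ -0.029202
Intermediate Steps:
Y(j) = 0
E = -2310 (E = 30*(0 - 77) = 30*(-77) = -2310)
E/79103 = -2310/79103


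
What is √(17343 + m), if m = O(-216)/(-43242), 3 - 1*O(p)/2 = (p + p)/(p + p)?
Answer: √8107291254621/21621 ≈ 131.69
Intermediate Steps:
O(p) = 4 (O(p) = 6 - 2*(p + p)/(p + p) = 6 - 2*2*p/(2*p) = 6 - 2*2*p*1/(2*p) = 6 - 2*1 = 6 - 2 = 4)
m = -2/21621 (m = 4/(-43242) = 4*(-1/43242) = -2/21621 ≈ -9.2503e-5)
√(17343 + m) = √(17343 - 2/21621) = √(374973001/21621) = √8107291254621/21621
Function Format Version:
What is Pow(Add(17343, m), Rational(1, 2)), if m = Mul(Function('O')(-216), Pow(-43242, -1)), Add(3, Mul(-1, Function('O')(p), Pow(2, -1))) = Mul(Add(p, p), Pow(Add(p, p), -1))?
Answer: Mul(Rational(1, 21621), Pow(8107291254621, Rational(1, 2))) ≈ 131.69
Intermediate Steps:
Function('O')(p) = 4 (Function('O')(p) = Add(6, Mul(-2, Mul(Add(p, p), Pow(Add(p, p), -1)))) = Add(6, Mul(-2, Mul(Mul(2, p), Pow(Mul(2, p), -1)))) = Add(6, Mul(-2, Mul(Mul(2, p), Mul(Rational(1, 2), Pow(p, -1))))) = Add(6, Mul(-2, 1)) = Add(6, -2) = 4)
m = Rational(-2, 21621) (m = Mul(4, Pow(-43242, -1)) = Mul(4, Rational(-1, 43242)) = Rational(-2, 21621) ≈ -9.2503e-5)
Pow(Add(17343, m), Rational(1, 2)) = Pow(Add(17343, Rational(-2, 21621)), Rational(1, 2)) = Pow(Rational(374973001, 21621), Rational(1, 2)) = Mul(Rational(1, 21621), Pow(8107291254621, Rational(1, 2)))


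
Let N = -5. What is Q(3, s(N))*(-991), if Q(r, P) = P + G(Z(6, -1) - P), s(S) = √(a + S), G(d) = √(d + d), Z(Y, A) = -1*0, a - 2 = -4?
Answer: -991*I*√7 + 991*7^(¼)*(-1 + I) ≈ -1611.9 - 1010.0*I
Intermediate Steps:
a = -2 (a = 2 - 4 = -2)
Z(Y, A) = 0
G(d) = √2*√d (G(d) = √(2*d) = √2*√d)
s(S) = √(-2 + S)
Q(r, P) = P + √2*√(-P) (Q(r, P) = P + √2*√(0 - P) = P + √2*√(-P))
Q(3, s(N))*(-991) = (√(-2 - 5) + √2*√(-√(-2 - 5)))*(-991) = (√(-7) + √2*√(-√(-7)))*(-991) = (I*√7 + √2*√(-I*√7))*(-991) = (I*√7 + √2*(7^(¼)*√(-I)))*(-991) = (I*√7 + √2*7^(¼)*√(-I))*(-991) = -991*I*√7 - 991*√2*7^(¼)*√(-I)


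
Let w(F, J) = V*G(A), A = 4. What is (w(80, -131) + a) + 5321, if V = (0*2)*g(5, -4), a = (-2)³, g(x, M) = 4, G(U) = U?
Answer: 5313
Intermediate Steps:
a = -8
V = 0 (V = (0*2)*4 = 0*4 = 0)
w(F, J) = 0 (w(F, J) = 0*4 = 0)
(w(80, -131) + a) + 5321 = (0 - 8) + 5321 = -8 + 5321 = 5313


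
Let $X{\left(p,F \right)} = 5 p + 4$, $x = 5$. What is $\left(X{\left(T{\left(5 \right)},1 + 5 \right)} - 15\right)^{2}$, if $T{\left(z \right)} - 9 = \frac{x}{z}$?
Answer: $1521$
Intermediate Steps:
$T{\left(z \right)} = 9 + \frac{5}{z}$
$X{\left(p,F \right)} = 4 + 5 p$
$\left(X{\left(T{\left(5 \right)},1 + 5 \right)} - 15\right)^{2} = \left(\left(4 + 5 \left(9 + \frac{5}{5}\right)\right) - 15\right)^{2} = \left(\left(4 + 5 \left(9 + 5 \cdot \frac{1}{5}\right)\right) - 15\right)^{2} = \left(\left(4 + 5 \left(9 + 1\right)\right) - 15\right)^{2} = \left(\left(4 + 5 \cdot 10\right) - 15\right)^{2} = \left(\left(4 + 50\right) - 15\right)^{2} = \left(54 - 15\right)^{2} = 39^{2} = 1521$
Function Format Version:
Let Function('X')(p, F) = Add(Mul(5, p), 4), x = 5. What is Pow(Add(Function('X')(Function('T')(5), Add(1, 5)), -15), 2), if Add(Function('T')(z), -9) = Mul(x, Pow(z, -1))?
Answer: 1521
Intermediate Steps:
Function('T')(z) = Add(9, Mul(5, Pow(z, -1)))
Function('X')(p, F) = Add(4, Mul(5, p))
Pow(Add(Function('X')(Function('T')(5), Add(1, 5)), -15), 2) = Pow(Add(Add(4, Mul(5, Add(9, Mul(5, Pow(5, -1))))), -15), 2) = Pow(Add(Add(4, Mul(5, Add(9, Mul(5, Rational(1, 5))))), -15), 2) = Pow(Add(Add(4, Mul(5, Add(9, 1))), -15), 2) = Pow(Add(Add(4, Mul(5, 10)), -15), 2) = Pow(Add(Add(4, 50), -15), 2) = Pow(Add(54, -15), 2) = Pow(39, 2) = 1521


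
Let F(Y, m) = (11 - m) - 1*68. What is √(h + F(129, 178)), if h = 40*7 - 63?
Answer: 3*I*√2 ≈ 4.2426*I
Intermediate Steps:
F(Y, m) = -57 - m (F(Y, m) = (11 - m) - 68 = -57 - m)
h = 217 (h = 280 - 63 = 217)
√(h + F(129, 178)) = √(217 + (-57 - 1*178)) = √(217 + (-57 - 178)) = √(217 - 235) = √(-18) = 3*I*√2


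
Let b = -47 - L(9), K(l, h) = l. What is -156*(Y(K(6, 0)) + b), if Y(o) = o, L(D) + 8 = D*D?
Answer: 17784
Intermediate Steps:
L(D) = -8 + D**2 (L(D) = -8 + D*D = -8 + D**2)
b = -120 (b = -47 - (-8 + 9**2) = -47 - (-8 + 81) = -47 - 1*73 = -47 - 73 = -120)
-156*(Y(K(6, 0)) + b) = -156*(6 - 120) = -156*(-114) = 17784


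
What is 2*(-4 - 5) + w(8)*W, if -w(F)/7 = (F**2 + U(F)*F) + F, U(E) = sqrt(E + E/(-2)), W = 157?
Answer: -96730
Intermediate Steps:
U(E) = sqrt(2)*sqrt(E)/2 (U(E) = sqrt(E + E*(-1/2)) = sqrt(E - E/2) = sqrt(E/2) = sqrt(2)*sqrt(E)/2)
w(F) = -7*F - 7*F**2 - 7*sqrt(2)*F**(3/2)/2 (w(F) = -7*((F**2 + (sqrt(2)*sqrt(F)/2)*F) + F) = -7*((F**2 + sqrt(2)*F**(3/2)/2) + F) = -7*(F + F**2 + sqrt(2)*F**(3/2)/2) = -7*F - 7*F**2 - 7*sqrt(2)*F**(3/2)/2)
2*(-4 - 5) + w(8)*W = 2*(-4 - 5) - 7/2*8*(2 + 2*8 + sqrt(2)*sqrt(8))*157 = 2*(-9) - 7/2*8*(2 + 16 + sqrt(2)*(2*sqrt(2)))*157 = -18 - 7/2*8*(2 + 16 + 4)*157 = -18 - 7/2*8*22*157 = -18 - 616*157 = -18 - 96712 = -96730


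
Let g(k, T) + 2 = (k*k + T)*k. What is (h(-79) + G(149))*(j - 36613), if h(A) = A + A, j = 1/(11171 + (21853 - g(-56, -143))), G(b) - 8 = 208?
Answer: -213028566589/100317 ≈ -2.1236e+6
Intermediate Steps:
G(b) = 216 (G(b) = 8 + 208 = 216)
g(k, T) = -2 + k*(T + k²) (g(k, T) = -2 + (k*k + T)*k = -2 + (k² + T)*k = -2 + (T + k²)*k = -2 + k*(T + k²))
j = 1/200634 (j = 1/(11171 + (21853 - (-2 + (-56)³ - 143*(-56)))) = 1/(11171 + (21853 - (-2 - 175616 + 8008))) = 1/(11171 + (21853 - 1*(-167610))) = 1/(11171 + (21853 + 167610)) = 1/(11171 + 189463) = 1/200634 ≈ 4.9842e-6)
h(A) = 2*A
(h(-79) + G(149))*(j - 36613) = (2*(-79) + 216)*(1/200634 - 36613) = (-158 + 216)*(-7345812641/200634) = 58*(-7345812641/200634) = -213028566589/100317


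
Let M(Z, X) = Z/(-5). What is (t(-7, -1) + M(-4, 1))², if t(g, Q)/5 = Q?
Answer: 441/25 ≈ 17.640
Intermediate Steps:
M(Z, X) = -Z/5 (M(Z, X) = Z*(-⅕) = -Z/5)
t(g, Q) = 5*Q
(t(-7, -1) + M(-4, 1))² = (5*(-1) - ⅕*(-4))² = (-5 + ⅘)² = (-21/5)² = 441/25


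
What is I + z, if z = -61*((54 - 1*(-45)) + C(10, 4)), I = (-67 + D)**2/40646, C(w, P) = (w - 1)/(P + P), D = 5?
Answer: -992986727/162584 ≈ -6107.5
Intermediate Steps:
C(w, P) = (-1 + w)/(2*P) (C(w, P) = (-1 + w)/((2*P)) = (-1 + w)*(1/(2*P)) = (-1 + w)/(2*P))
I = 1922/20323 (I = (-67 + 5)**2/40646 = (-62)**2*(1/40646) = 3844*(1/40646) = 1922/20323 ≈ 0.094573)
z = -48861/8 (z = -61*((54 - 1*(-45)) + (1/2)*(-1 + 10)/4) = -61*((54 + 45) + (1/2)*(1/4)*9) = -61*(99 + 9/8) = -61*801/8 = -48861/8 ≈ -6107.6)
I + z = 1922/20323 - 48861/8 = -992986727/162584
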